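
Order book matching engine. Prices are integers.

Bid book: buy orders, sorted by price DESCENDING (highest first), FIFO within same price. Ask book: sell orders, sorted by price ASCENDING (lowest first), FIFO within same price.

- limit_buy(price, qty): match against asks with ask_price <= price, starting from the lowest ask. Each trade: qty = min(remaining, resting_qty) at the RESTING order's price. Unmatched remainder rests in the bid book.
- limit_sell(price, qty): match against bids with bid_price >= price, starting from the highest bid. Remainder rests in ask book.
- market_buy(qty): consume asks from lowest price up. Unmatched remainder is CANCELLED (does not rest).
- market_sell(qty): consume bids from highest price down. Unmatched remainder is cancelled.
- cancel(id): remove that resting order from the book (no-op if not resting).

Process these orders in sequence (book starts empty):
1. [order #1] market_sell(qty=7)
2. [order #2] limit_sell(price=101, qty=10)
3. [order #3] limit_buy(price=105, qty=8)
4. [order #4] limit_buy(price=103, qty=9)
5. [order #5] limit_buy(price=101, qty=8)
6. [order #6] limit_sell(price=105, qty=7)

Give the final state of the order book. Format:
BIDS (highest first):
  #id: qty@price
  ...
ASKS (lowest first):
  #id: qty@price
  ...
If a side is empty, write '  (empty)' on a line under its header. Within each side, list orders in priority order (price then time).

Answer: BIDS (highest first):
  #4: 7@103
  #5: 8@101
ASKS (lowest first):
  #6: 7@105

Derivation:
After op 1 [order #1] market_sell(qty=7): fills=none; bids=[-] asks=[-]
After op 2 [order #2] limit_sell(price=101, qty=10): fills=none; bids=[-] asks=[#2:10@101]
After op 3 [order #3] limit_buy(price=105, qty=8): fills=#3x#2:8@101; bids=[-] asks=[#2:2@101]
After op 4 [order #4] limit_buy(price=103, qty=9): fills=#4x#2:2@101; bids=[#4:7@103] asks=[-]
After op 5 [order #5] limit_buy(price=101, qty=8): fills=none; bids=[#4:7@103 #5:8@101] asks=[-]
After op 6 [order #6] limit_sell(price=105, qty=7): fills=none; bids=[#4:7@103 #5:8@101] asks=[#6:7@105]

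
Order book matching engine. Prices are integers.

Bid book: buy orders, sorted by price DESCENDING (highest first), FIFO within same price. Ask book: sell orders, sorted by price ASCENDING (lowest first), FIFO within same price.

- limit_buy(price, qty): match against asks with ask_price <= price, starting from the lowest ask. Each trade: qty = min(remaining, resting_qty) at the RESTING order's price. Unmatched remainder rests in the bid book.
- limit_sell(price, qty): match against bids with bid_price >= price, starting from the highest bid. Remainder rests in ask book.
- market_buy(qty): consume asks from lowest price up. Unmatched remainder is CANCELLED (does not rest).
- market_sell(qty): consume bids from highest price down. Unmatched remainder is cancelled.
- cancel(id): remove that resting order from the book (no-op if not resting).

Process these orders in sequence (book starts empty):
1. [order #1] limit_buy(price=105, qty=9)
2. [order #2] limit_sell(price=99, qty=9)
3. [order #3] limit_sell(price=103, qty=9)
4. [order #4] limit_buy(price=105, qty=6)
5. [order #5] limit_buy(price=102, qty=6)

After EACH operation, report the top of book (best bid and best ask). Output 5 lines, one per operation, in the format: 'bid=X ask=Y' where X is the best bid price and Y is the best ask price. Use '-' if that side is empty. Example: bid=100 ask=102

After op 1 [order #1] limit_buy(price=105, qty=9): fills=none; bids=[#1:9@105] asks=[-]
After op 2 [order #2] limit_sell(price=99, qty=9): fills=#1x#2:9@105; bids=[-] asks=[-]
After op 3 [order #3] limit_sell(price=103, qty=9): fills=none; bids=[-] asks=[#3:9@103]
After op 4 [order #4] limit_buy(price=105, qty=6): fills=#4x#3:6@103; bids=[-] asks=[#3:3@103]
After op 5 [order #5] limit_buy(price=102, qty=6): fills=none; bids=[#5:6@102] asks=[#3:3@103]

Answer: bid=105 ask=-
bid=- ask=-
bid=- ask=103
bid=- ask=103
bid=102 ask=103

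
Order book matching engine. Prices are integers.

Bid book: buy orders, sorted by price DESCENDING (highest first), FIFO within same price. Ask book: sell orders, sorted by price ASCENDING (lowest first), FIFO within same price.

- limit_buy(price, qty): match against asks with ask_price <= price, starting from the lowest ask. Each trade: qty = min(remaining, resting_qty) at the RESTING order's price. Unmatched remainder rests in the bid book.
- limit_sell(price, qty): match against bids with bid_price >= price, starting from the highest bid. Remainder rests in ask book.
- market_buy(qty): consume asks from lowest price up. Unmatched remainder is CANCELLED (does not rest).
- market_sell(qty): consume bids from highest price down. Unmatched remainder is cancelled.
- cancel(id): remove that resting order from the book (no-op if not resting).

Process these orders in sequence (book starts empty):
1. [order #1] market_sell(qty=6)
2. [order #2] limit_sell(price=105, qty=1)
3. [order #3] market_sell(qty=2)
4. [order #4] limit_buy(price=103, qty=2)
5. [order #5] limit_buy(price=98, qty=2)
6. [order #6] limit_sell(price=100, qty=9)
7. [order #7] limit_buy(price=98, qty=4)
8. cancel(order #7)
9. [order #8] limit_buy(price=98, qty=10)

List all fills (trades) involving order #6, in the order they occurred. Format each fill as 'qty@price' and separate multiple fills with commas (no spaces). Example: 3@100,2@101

Answer: 2@103

Derivation:
After op 1 [order #1] market_sell(qty=6): fills=none; bids=[-] asks=[-]
After op 2 [order #2] limit_sell(price=105, qty=1): fills=none; bids=[-] asks=[#2:1@105]
After op 3 [order #3] market_sell(qty=2): fills=none; bids=[-] asks=[#2:1@105]
After op 4 [order #4] limit_buy(price=103, qty=2): fills=none; bids=[#4:2@103] asks=[#2:1@105]
After op 5 [order #5] limit_buy(price=98, qty=2): fills=none; bids=[#4:2@103 #5:2@98] asks=[#2:1@105]
After op 6 [order #6] limit_sell(price=100, qty=9): fills=#4x#6:2@103; bids=[#5:2@98] asks=[#6:7@100 #2:1@105]
After op 7 [order #7] limit_buy(price=98, qty=4): fills=none; bids=[#5:2@98 #7:4@98] asks=[#6:7@100 #2:1@105]
After op 8 cancel(order #7): fills=none; bids=[#5:2@98] asks=[#6:7@100 #2:1@105]
After op 9 [order #8] limit_buy(price=98, qty=10): fills=none; bids=[#5:2@98 #8:10@98] asks=[#6:7@100 #2:1@105]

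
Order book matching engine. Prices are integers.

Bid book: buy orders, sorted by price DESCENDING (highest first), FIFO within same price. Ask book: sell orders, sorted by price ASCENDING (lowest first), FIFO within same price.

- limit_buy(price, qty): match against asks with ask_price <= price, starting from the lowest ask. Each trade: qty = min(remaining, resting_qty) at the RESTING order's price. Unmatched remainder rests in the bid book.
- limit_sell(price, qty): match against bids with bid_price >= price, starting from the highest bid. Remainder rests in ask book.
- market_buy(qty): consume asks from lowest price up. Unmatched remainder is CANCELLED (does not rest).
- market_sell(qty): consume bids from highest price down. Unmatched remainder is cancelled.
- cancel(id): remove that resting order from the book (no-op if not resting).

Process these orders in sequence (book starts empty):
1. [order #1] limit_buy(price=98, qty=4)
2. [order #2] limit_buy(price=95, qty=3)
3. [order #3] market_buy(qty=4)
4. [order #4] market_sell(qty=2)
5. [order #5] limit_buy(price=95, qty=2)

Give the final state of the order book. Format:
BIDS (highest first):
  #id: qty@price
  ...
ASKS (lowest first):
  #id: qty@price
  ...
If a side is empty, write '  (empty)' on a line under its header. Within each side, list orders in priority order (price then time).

Answer: BIDS (highest first):
  #1: 2@98
  #2: 3@95
  #5: 2@95
ASKS (lowest first):
  (empty)

Derivation:
After op 1 [order #1] limit_buy(price=98, qty=4): fills=none; bids=[#1:4@98] asks=[-]
After op 2 [order #2] limit_buy(price=95, qty=3): fills=none; bids=[#1:4@98 #2:3@95] asks=[-]
After op 3 [order #3] market_buy(qty=4): fills=none; bids=[#1:4@98 #2:3@95] asks=[-]
After op 4 [order #4] market_sell(qty=2): fills=#1x#4:2@98; bids=[#1:2@98 #2:3@95] asks=[-]
After op 5 [order #5] limit_buy(price=95, qty=2): fills=none; bids=[#1:2@98 #2:3@95 #5:2@95] asks=[-]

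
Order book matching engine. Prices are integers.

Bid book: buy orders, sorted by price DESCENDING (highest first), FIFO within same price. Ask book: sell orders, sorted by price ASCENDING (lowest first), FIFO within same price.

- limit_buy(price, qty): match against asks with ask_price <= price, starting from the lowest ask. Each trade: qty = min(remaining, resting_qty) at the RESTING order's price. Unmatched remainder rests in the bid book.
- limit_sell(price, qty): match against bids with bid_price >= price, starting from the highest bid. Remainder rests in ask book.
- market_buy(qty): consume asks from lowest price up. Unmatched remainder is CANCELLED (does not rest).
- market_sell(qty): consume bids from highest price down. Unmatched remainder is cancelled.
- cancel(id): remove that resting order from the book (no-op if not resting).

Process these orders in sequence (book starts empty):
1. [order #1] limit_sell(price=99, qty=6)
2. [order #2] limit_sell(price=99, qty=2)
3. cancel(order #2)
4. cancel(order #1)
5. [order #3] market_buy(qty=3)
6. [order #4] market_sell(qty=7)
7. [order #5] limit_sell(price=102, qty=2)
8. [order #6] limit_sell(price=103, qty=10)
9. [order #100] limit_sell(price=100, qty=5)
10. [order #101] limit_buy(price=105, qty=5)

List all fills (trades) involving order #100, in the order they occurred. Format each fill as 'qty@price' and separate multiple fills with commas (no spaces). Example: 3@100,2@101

After op 1 [order #1] limit_sell(price=99, qty=6): fills=none; bids=[-] asks=[#1:6@99]
After op 2 [order #2] limit_sell(price=99, qty=2): fills=none; bids=[-] asks=[#1:6@99 #2:2@99]
After op 3 cancel(order #2): fills=none; bids=[-] asks=[#1:6@99]
After op 4 cancel(order #1): fills=none; bids=[-] asks=[-]
After op 5 [order #3] market_buy(qty=3): fills=none; bids=[-] asks=[-]
After op 6 [order #4] market_sell(qty=7): fills=none; bids=[-] asks=[-]
After op 7 [order #5] limit_sell(price=102, qty=2): fills=none; bids=[-] asks=[#5:2@102]
After op 8 [order #6] limit_sell(price=103, qty=10): fills=none; bids=[-] asks=[#5:2@102 #6:10@103]
After op 9 [order #100] limit_sell(price=100, qty=5): fills=none; bids=[-] asks=[#100:5@100 #5:2@102 #6:10@103]
After op 10 [order #101] limit_buy(price=105, qty=5): fills=#101x#100:5@100; bids=[-] asks=[#5:2@102 #6:10@103]

Answer: 5@100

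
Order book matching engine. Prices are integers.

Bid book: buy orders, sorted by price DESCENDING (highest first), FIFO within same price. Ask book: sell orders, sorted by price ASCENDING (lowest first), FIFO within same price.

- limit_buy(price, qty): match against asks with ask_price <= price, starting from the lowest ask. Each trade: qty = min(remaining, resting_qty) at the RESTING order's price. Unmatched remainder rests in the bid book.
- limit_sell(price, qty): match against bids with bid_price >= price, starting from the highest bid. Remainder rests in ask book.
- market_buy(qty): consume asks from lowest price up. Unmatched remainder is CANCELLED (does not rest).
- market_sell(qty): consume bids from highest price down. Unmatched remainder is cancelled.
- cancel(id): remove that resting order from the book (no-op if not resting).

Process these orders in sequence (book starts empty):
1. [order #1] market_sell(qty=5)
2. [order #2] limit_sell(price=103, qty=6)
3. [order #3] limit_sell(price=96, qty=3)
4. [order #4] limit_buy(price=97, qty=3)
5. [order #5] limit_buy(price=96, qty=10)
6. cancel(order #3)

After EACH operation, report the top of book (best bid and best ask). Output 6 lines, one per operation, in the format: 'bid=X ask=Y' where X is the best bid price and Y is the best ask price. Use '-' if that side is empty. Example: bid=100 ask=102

After op 1 [order #1] market_sell(qty=5): fills=none; bids=[-] asks=[-]
After op 2 [order #2] limit_sell(price=103, qty=6): fills=none; bids=[-] asks=[#2:6@103]
After op 3 [order #3] limit_sell(price=96, qty=3): fills=none; bids=[-] asks=[#3:3@96 #2:6@103]
After op 4 [order #4] limit_buy(price=97, qty=3): fills=#4x#3:3@96; bids=[-] asks=[#2:6@103]
After op 5 [order #5] limit_buy(price=96, qty=10): fills=none; bids=[#5:10@96] asks=[#2:6@103]
After op 6 cancel(order #3): fills=none; bids=[#5:10@96] asks=[#2:6@103]

Answer: bid=- ask=-
bid=- ask=103
bid=- ask=96
bid=- ask=103
bid=96 ask=103
bid=96 ask=103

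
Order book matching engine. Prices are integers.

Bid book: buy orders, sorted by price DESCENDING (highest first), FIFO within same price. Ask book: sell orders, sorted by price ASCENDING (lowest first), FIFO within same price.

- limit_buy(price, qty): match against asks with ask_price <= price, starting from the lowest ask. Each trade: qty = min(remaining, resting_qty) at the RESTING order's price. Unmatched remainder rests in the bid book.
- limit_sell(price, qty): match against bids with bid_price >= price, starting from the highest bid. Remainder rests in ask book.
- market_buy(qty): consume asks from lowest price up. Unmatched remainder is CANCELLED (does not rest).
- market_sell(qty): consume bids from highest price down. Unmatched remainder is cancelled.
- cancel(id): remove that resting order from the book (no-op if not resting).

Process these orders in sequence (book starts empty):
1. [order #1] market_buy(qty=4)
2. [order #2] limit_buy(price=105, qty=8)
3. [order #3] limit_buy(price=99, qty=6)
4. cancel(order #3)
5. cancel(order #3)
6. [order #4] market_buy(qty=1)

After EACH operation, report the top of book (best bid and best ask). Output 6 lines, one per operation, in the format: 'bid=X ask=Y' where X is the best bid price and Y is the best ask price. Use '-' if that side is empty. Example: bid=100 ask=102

Answer: bid=- ask=-
bid=105 ask=-
bid=105 ask=-
bid=105 ask=-
bid=105 ask=-
bid=105 ask=-

Derivation:
After op 1 [order #1] market_buy(qty=4): fills=none; bids=[-] asks=[-]
After op 2 [order #2] limit_buy(price=105, qty=8): fills=none; bids=[#2:8@105] asks=[-]
After op 3 [order #3] limit_buy(price=99, qty=6): fills=none; bids=[#2:8@105 #3:6@99] asks=[-]
After op 4 cancel(order #3): fills=none; bids=[#2:8@105] asks=[-]
After op 5 cancel(order #3): fills=none; bids=[#2:8@105] asks=[-]
After op 6 [order #4] market_buy(qty=1): fills=none; bids=[#2:8@105] asks=[-]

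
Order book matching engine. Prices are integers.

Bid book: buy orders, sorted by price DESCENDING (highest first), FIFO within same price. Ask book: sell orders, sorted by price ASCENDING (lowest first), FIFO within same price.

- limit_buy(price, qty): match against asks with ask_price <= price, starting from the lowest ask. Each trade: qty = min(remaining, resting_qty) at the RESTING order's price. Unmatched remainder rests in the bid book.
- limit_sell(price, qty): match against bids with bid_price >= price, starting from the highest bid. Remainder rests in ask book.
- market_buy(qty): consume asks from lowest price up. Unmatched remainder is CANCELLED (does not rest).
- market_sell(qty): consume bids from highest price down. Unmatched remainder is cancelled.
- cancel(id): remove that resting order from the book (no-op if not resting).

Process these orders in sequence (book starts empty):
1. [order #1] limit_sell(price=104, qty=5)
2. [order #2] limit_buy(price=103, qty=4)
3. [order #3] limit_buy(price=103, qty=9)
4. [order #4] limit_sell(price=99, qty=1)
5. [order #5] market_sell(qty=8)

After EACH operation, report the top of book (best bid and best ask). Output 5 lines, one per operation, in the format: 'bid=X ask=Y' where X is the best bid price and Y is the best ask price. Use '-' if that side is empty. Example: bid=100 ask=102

After op 1 [order #1] limit_sell(price=104, qty=5): fills=none; bids=[-] asks=[#1:5@104]
After op 2 [order #2] limit_buy(price=103, qty=4): fills=none; bids=[#2:4@103] asks=[#1:5@104]
After op 3 [order #3] limit_buy(price=103, qty=9): fills=none; bids=[#2:4@103 #3:9@103] asks=[#1:5@104]
After op 4 [order #4] limit_sell(price=99, qty=1): fills=#2x#4:1@103; bids=[#2:3@103 #3:9@103] asks=[#1:5@104]
After op 5 [order #5] market_sell(qty=8): fills=#2x#5:3@103 #3x#5:5@103; bids=[#3:4@103] asks=[#1:5@104]

Answer: bid=- ask=104
bid=103 ask=104
bid=103 ask=104
bid=103 ask=104
bid=103 ask=104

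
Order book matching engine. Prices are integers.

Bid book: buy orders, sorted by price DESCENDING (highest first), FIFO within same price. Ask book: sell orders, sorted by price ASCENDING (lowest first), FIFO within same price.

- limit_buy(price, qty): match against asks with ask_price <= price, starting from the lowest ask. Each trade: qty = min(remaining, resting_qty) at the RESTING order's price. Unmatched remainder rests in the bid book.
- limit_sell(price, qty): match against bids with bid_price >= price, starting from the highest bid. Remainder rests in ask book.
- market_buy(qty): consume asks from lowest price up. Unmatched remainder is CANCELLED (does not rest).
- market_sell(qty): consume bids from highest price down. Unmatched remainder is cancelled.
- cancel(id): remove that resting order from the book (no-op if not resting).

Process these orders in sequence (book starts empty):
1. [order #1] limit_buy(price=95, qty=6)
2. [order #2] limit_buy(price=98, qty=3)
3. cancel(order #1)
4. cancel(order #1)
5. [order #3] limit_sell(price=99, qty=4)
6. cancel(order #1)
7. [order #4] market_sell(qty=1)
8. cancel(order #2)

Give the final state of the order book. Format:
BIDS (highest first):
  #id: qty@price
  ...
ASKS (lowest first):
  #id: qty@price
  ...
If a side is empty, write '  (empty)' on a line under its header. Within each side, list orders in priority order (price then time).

After op 1 [order #1] limit_buy(price=95, qty=6): fills=none; bids=[#1:6@95] asks=[-]
After op 2 [order #2] limit_buy(price=98, qty=3): fills=none; bids=[#2:3@98 #1:6@95] asks=[-]
After op 3 cancel(order #1): fills=none; bids=[#2:3@98] asks=[-]
After op 4 cancel(order #1): fills=none; bids=[#2:3@98] asks=[-]
After op 5 [order #3] limit_sell(price=99, qty=4): fills=none; bids=[#2:3@98] asks=[#3:4@99]
After op 6 cancel(order #1): fills=none; bids=[#2:3@98] asks=[#3:4@99]
After op 7 [order #4] market_sell(qty=1): fills=#2x#4:1@98; bids=[#2:2@98] asks=[#3:4@99]
After op 8 cancel(order #2): fills=none; bids=[-] asks=[#3:4@99]

Answer: BIDS (highest first):
  (empty)
ASKS (lowest first):
  #3: 4@99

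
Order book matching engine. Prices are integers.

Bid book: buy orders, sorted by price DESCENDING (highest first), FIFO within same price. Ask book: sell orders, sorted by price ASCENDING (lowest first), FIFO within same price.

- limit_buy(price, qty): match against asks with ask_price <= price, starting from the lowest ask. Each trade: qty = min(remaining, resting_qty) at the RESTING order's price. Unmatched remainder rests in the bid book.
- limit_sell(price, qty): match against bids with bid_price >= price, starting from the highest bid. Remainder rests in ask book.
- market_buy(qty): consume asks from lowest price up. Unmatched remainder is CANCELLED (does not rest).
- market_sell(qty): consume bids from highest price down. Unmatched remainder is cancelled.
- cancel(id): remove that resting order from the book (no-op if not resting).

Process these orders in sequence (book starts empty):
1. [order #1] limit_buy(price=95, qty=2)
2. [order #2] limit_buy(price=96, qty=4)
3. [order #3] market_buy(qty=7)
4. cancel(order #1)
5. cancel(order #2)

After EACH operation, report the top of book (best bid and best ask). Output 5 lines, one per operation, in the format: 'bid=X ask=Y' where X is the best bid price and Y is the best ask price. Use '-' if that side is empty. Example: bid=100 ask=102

After op 1 [order #1] limit_buy(price=95, qty=2): fills=none; bids=[#1:2@95] asks=[-]
After op 2 [order #2] limit_buy(price=96, qty=4): fills=none; bids=[#2:4@96 #1:2@95] asks=[-]
After op 3 [order #3] market_buy(qty=7): fills=none; bids=[#2:4@96 #1:2@95] asks=[-]
After op 4 cancel(order #1): fills=none; bids=[#2:4@96] asks=[-]
After op 5 cancel(order #2): fills=none; bids=[-] asks=[-]

Answer: bid=95 ask=-
bid=96 ask=-
bid=96 ask=-
bid=96 ask=-
bid=- ask=-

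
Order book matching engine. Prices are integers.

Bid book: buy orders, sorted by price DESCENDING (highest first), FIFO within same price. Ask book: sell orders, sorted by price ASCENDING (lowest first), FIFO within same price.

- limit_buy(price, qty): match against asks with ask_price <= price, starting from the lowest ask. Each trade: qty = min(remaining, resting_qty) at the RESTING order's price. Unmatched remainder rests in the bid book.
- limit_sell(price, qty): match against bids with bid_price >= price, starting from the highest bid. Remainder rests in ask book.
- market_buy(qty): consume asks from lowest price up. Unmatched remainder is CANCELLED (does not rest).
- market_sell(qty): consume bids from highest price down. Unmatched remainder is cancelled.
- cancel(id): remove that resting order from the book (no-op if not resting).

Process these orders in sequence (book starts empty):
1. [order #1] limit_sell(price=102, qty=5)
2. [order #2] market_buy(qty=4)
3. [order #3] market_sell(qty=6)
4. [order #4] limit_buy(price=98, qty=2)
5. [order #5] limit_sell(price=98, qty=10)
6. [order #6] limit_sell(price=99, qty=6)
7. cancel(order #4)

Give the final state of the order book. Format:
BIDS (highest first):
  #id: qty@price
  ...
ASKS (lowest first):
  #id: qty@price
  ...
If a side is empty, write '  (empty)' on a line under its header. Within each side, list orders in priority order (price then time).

Answer: BIDS (highest first):
  (empty)
ASKS (lowest first):
  #5: 8@98
  #6: 6@99
  #1: 1@102

Derivation:
After op 1 [order #1] limit_sell(price=102, qty=5): fills=none; bids=[-] asks=[#1:5@102]
After op 2 [order #2] market_buy(qty=4): fills=#2x#1:4@102; bids=[-] asks=[#1:1@102]
After op 3 [order #3] market_sell(qty=6): fills=none; bids=[-] asks=[#1:1@102]
After op 4 [order #4] limit_buy(price=98, qty=2): fills=none; bids=[#4:2@98] asks=[#1:1@102]
After op 5 [order #5] limit_sell(price=98, qty=10): fills=#4x#5:2@98; bids=[-] asks=[#5:8@98 #1:1@102]
After op 6 [order #6] limit_sell(price=99, qty=6): fills=none; bids=[-] asks=[#5:8@98 #6:6@99 #1:1@102]
After op 7 cancel(order #4): fills=none; bids=[-] asks=[#5:8@98 #6:6@99 #1:1@102]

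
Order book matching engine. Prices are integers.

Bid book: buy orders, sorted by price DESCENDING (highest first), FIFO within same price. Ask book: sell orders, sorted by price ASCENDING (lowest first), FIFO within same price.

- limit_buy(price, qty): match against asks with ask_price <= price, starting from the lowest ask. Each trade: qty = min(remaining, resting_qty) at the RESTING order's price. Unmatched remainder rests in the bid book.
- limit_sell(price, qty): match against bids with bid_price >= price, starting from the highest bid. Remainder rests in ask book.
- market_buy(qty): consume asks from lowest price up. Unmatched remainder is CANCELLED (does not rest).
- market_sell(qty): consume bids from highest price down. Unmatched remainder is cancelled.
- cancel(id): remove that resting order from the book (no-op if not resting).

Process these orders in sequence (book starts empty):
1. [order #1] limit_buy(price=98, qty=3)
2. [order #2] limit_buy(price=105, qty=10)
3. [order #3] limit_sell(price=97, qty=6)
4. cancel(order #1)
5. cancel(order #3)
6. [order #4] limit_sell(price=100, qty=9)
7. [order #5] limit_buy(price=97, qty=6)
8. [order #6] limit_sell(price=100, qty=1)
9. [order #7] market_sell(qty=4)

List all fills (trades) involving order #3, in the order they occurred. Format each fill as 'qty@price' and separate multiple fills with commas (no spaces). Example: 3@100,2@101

After op 1 [order #1] limit_buy(price=98, qty=3): fills=none; bids=[#1:3@98] asks=[-]
After op 2 [order #2] limit_buy(price=105, qty=10): fills=none; bids=[#2:10@105 #1:3@98] asks=[-]
After op 3 [order #3] limit_sell(price=97, qty=6): fills=#2x#3:6@105; bids=[#2:4@105 #1:3@98] asks=[-]
After op 4 cancel(order #1): fills=none; bids=[#2:4@105] asks=[-]
After op 5 cancel(order #3): fills=none; bids=[#2:4@105] asks=[-]
After op 6 [order #4] limit_sell(price=100, qty=9): fills=#2x#4:4@105; bids=[-] asks=[#4:5@100]
After op 7 [order #5] limit_buy(price=97, qty=6): fills=none; bids=[#5:6@97] asks=[#4:5@100]
After op 8 [order #6] limit_sell(price=100, qty=1): fills=none; bids=[#5:6@97] asks=[#4:5@100 #6:1@100]
After op 9 [order #7] market_sell(qty=4): fills=#5x#7:4@97; bids=[#5:2@97] asks=[#4:5@100 #6:1@100]

Answer: 6@105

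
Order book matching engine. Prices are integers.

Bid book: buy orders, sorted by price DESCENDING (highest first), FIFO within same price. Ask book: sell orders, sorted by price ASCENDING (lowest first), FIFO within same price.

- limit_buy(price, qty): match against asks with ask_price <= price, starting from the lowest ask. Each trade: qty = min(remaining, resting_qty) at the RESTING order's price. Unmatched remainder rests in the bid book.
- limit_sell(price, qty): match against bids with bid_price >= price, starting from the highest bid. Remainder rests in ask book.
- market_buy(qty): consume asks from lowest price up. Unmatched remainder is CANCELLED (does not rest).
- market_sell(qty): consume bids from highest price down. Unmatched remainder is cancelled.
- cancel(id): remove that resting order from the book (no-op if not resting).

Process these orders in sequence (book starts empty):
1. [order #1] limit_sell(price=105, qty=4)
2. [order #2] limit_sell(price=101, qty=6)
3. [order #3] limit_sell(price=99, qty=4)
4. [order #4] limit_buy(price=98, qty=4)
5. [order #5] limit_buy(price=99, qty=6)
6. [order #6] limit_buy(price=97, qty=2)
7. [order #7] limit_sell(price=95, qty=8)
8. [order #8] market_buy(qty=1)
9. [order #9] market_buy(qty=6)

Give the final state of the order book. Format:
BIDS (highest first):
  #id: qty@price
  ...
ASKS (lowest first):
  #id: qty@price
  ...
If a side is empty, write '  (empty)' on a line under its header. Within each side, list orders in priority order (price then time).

Answer: BIDS (highest first):
  (empty)
ASKS (lowest first):
  #1: 3@105

Derivation:
After op 1 [order #1] limit_sell(price=105, qty=4): fills=none; bids=[-] asks=[#1:4@105]
After op 2 [order #2] limit_sell(price=101, qty=6): fills=none; bids=[-] asks=[#2:6@101 #1:4@105]
After op 3 [order #3] limit_sell(price=99, qty=4): fills=none; bids=[-] asks=[#3:4@99 #2:6@101 #1:4@105]
After op 4 [order #4] limit_buy(price=98, qty=4): fills=none; bids=[#4:4@98] asks=[#3:4@99 #2:6@101 #1:4@105]
After op 5 [order #5] limit_buy(price=99, qty=6): fills=#5x#3:4@99; bids=[#5:2@99 #4:4@98] asks=[#2:6@101 #1:4@105]
After op 6 [order #6] limit_buy(price=97, qty=2): fills=none; bids=[#5:2@99 #4:4@98 #6:2@97] asks=[#2:6@101 #1:4@105]
After op 7 [order #7] limit_sell(price=95, qty=8): fills=#5x#7:2@99 #4x#7:4@98 #6x#7:2@97; bids=[-] asks=[#2:6@101 #1:4@105]
After op 8 [order #8] market_buy(qty=1): fills=#8x#2:1@101; bids=[-] asks=[#2:5@101 #1:4@105]
After op 9 [order #9] market_buy(qty=6): fills=#9x#2:5@101 #9x#1:1@105; bids=[-] asks=[#1:3@105]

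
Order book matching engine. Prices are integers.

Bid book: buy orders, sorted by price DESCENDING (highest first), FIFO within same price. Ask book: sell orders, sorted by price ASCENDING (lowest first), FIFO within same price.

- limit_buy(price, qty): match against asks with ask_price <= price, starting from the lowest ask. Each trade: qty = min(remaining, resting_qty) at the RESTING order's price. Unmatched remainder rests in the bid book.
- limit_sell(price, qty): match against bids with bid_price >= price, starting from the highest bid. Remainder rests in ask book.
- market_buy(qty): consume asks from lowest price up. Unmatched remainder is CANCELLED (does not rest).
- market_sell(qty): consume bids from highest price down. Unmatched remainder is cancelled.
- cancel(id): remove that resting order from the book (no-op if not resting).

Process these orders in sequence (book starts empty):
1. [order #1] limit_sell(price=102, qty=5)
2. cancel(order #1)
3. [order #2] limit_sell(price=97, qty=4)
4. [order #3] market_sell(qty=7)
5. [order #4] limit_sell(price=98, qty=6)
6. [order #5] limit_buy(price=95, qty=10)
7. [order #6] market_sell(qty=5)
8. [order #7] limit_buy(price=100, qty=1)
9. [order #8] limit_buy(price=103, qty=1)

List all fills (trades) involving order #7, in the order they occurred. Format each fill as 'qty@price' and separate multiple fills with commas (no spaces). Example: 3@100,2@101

After op 1 [order #1] limit_sell(price=102, qty=5): fills=none; bids=[-] asks=[#1:5@102]
After op 2 cancel(order #1): fills=none; bids=[-] asks=[-]
After op 3 [order #2] limit_sell(price=97, qty=4): fills=none; bids=[-] asks=[#2:4@97]
After op 4 [order #3] market_sell(qty=7): fills=none; bids=[-] asks=[#2:4@97]
After op 5 [order #4] limit_sell(price=98, qty=6): fills=none; bids=[-] asks=[#2:4@97 #4:6@98]
After op 6 [order #5] limit_buy(price=95, qty=10): fills=none; bids=[#5:10@95] asks=[#2:4@97 #4:6@98]
After op 7 [order #6] market_sell(qty=5): fills=#5x#6:5@95; bids=[#5:5@95] asks=[#2:4@97 #4:6@98]
After op 8 [order #7] limit_buy(price=100, qty=1): fills=#7x#2:1@97; bids=[#5:5@95] asks=[#2:3@97 #4:6@98]
After op 9 [order #8] limit_buy(price=103, qty=1): fills=#8x#2:1@97; bids=[#5:5@95] asks=[#2:2@97 #4:6@98]

Answer: 1@97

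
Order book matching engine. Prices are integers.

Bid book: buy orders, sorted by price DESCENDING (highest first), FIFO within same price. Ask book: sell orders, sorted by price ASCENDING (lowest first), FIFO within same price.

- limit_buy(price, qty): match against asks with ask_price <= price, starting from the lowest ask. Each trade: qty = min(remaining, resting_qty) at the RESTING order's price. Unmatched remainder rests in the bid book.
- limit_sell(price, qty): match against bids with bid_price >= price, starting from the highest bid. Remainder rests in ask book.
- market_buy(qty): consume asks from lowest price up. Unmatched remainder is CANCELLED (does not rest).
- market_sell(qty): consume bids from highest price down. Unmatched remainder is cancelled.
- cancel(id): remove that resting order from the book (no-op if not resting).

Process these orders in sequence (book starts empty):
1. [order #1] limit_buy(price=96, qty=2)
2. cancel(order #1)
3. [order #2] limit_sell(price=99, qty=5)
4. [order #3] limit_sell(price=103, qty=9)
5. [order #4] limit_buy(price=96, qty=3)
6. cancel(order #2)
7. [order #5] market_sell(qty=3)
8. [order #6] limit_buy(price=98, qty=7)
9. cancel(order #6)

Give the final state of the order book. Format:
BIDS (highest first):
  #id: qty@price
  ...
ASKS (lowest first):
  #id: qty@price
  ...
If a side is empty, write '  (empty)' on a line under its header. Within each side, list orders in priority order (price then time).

Answer: BIDS (highest first):
  (empty)
ASKS (lowest first):
  #3: 9@103

Derivation:
After op 1 [order #1] limit_buy(price=96, qty=2): fills=none; bids=[#1:2@96] asks=[-]
After op 2 cancel(order #1): fills=none; bids=[-] asks=[-]
After op 3 [order #2] limit_sell(price=99, qty=5): fills=none; bids=[-] asks=[#2:5@99]
After op 4 [order #3] limit_sell(price=103, qty=9): fills=none; bids=[-] asks=[#2:5@99 #3:9@103]
After op 5 [order #4] limit_buy(price=96, qty=3): fills=none; bids=[#4:3@96] asks=[#2:5@99 #3:9@103]
After op 6 cancel(order #2): fills=none; bids=[#4:3@96] asks=[#3:9@103]
After op 7 [order #5] market_sell(qty=3): fills=#4x#5:3@96; bids=[-] asks=[#3:9@103]
After op 8 [order #6] limit_buy(price=98, qty=7): fills=none; bids=[#6:7@98] asks=[#3:9@103]
After op 9 cancel(order #6): fills=none; bids=[-] asks=[#3:9@103]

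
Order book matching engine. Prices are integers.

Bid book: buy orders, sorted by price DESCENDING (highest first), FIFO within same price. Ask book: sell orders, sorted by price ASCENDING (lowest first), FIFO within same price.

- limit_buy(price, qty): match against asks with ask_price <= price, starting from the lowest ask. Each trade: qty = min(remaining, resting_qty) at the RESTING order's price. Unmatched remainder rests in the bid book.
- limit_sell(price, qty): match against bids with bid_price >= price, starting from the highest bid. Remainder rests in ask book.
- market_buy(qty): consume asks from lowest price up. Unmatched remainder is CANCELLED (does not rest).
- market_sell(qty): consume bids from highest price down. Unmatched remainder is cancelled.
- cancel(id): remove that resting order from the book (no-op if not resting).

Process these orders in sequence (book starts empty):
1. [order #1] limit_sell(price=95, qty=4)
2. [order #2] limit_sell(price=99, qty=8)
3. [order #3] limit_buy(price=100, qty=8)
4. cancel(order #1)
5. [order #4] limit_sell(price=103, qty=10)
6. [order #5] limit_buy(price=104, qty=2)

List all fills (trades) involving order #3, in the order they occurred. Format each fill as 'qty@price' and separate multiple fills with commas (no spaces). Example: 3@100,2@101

After op 1 [order #1] limit_sell(price=95, qty=4): fills=none; bids=[-] asks=[#1:4@95]
After op 2 [order #2] limit_sell(price=99, qty=8): fills=none; bids=[-] asks=[#1:4@95 #2:8@99]
After op 3 [order #3] limit_buy(price=100, qty=8): fills=#3x#1:4@95 #3x#2:4@99; bids=[-] asks=[#2:4@99]
After op 4 cancel(order #1): fills=none; bids=[-] asks=[#2:4@99]
After op 5 [order #4] limit_sell(price=103, qty=10): fills=none; bids=[-] asks=[#2:4@99 #4:10@103]
After op 6 [order #5] limit_buy(price=104, qty=2): fills=#5x#2:2@99; bids=[-] asks=[#2:2@99 #4:10@103]

Answer: 4@95,4@99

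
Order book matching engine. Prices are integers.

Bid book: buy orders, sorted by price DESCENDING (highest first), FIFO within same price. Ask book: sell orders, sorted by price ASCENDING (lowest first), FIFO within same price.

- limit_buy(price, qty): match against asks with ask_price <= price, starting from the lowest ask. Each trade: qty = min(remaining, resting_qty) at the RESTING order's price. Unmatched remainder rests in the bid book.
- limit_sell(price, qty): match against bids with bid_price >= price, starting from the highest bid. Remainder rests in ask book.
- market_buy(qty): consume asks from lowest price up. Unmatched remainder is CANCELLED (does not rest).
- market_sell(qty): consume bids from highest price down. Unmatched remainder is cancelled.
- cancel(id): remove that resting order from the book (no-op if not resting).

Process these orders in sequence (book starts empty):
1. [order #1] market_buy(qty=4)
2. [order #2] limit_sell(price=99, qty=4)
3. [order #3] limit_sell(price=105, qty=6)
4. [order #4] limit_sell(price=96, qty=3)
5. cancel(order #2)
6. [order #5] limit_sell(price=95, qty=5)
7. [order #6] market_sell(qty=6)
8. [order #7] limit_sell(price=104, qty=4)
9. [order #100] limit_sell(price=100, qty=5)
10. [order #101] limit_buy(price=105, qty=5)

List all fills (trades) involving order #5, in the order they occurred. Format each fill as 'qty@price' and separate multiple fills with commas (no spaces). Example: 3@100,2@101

Answer: 5@95

Derivation:
After op 1 [order #1] market_buy(qty=4): fills=none; bids=[-] asks=[-]
After op 2 [order #2] limit_sell(price=99, qty=4): fills=none; bids=[-] asks=[#2:4@99]
After op 3 [order #3] limit_sell(price=105, qty=6): fills=none; bids=[-] asks=[#2:4@99 #3:6@105]
After op 4 [order #4] limit_sell(price=96, qty=3): fills=none; bids=[-] asks=[#4:3@96 #2:4@99 #3:6@105]
After op 5 cancel(order #2): fills=none; bids=[-] asks=[#4:3@96 #3:6@105]
After op 6 [order #5] limit_sell(price=95, qty=5): fills=none; bids=[-] asks=[#5:5@95 #4:3@96 #3:6@105]
After op 7 [order #6] market_sell(qty=6): fills=none; bids=[-] asks=[#5:5@95 #4:3@96 #3:6@105]
After op 8 [order #7] limit_sell(price=104, qty=4): fills=none; bids=[-] asks=[#5:5@95 #4:3@96 #7:4@104 #3:6@105]
After op 9 [order #100] limit_sell(price=100, qty=5): fills=none; bids=[-] asks=[#5:5@95 #4:3@96 #100:5@100 #7:4@104 #3:6@105]
After op 10 [order #101] limit_buy(price=105, qty=5): fills=#101x#5:5@95; bids=[-] asks=[#4:3@96 #100:5@100 #7:4@104 #3:6@105]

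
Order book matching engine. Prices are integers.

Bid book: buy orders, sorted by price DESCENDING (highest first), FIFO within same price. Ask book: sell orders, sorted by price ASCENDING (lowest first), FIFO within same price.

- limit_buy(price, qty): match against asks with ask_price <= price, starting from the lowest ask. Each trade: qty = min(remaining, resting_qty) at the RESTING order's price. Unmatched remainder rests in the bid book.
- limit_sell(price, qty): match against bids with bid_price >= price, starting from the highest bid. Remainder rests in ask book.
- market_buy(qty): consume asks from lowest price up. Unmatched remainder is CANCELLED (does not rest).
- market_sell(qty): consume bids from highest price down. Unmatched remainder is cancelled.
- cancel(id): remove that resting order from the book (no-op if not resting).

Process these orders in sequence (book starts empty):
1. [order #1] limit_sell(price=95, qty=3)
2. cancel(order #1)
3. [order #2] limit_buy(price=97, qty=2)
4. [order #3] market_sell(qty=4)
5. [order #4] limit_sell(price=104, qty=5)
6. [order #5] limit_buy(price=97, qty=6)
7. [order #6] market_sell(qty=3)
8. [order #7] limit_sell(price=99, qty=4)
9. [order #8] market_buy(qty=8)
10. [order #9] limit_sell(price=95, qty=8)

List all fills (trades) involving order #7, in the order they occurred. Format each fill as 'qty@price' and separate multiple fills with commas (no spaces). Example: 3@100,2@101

After op 1 [order #1] limit_sell(price=95, qty=3): fills=none; bids=[-] asks=[#1:3@95]
After op 2 cancel(order #1): fills=none; bids=[-] asks=[-]
After op 3 [order #2] limit_buy(price=97, qty=2): fills=none; bids=[#2:2@97] asks=[-]
After op 4 [order #3] market_sell(qty=4): fills=#2x#3:2@97; bids=[-] asks=[-]
After op 5 [order #4] limit_sell(price=104, qty=5): fills=none; bids=[-] asks=[#4:5@104]
After op 6 [order #5] limit_buy(price=97, qty=6): fills=none; bids=[#5:6@97] asks=[#4:5@104]
After op 7 [order #6] market_sell(qty=3): fills=#5x#6:3@97; bids=[#5:3@97] asks=[#4:5@104]
After op 8 [order #7] limit_sell(price=99, qty=4): fills=none; bids=[#5:3@97] asks=[#7:4@99 #4:5@104]
After op 9 [order #8] market_buy(qty=8): fills=#8x#7:4@99 #8x#4:4@104; bids=[#5:3@97] asks=[#4:1@104]
After op 10 [order #9] limit_sell(price=95, qty=8): fills=#5x#9:3@97; bids=[-] asks=[#9:5@95 #4:1@104]

Answer: 4@99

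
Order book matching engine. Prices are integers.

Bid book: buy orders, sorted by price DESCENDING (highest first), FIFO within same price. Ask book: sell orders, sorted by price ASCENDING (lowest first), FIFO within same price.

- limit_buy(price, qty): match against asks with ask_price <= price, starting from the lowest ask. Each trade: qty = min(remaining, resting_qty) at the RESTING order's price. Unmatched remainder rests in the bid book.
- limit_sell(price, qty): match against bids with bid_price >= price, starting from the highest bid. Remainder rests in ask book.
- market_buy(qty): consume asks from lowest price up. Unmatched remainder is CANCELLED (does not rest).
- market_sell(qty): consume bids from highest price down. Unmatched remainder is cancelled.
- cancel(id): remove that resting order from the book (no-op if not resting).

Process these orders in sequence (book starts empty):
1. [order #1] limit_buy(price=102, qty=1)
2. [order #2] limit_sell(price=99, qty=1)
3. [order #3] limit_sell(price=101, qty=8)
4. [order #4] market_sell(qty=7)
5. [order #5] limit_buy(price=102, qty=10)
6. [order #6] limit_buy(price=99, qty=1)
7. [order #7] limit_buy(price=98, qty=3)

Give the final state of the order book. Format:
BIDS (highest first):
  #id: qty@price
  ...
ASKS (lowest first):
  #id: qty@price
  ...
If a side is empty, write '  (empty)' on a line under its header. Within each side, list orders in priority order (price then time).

After op 1 [order #1] limit_buy(price=102, qty=1): fills=none; bids=[#1:1@102] asks=[-]
After op 2 [order #2] limit_sell(price=99, qty=1): fills=#1x#2:1@102; bids=[-] asks=[-]
After op 3 [order #3] limit_sell(price=101, qty=8): fills=none; bids=[-] asks=[#3:8@101]
After op 4 [order #4] market_sell(qty=7): fills=none; bids=[-] asks=[#3:8@101]
After op 5 [order #5] limit_buy(price=102, qty=10): fills=#5x#3:8@101; bids=[#5:2@102] asks=[-]
After op 6 [order #6] limit_buy(price=99, qty=1): fills=none; bids=[#5:2@102 #6:1@99] asks=[-]
After op 7 [order #7] limit_buy(price=98, qty=3): fills=none; bids=[#5:2@102 #6:1@99 #7:3@98] asks=[-]

Answer: BIDS (highest first):
  #5: 2@102
  #6: 1@99
  #7: 3@98
ASKS (lowest first):
  (empty)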